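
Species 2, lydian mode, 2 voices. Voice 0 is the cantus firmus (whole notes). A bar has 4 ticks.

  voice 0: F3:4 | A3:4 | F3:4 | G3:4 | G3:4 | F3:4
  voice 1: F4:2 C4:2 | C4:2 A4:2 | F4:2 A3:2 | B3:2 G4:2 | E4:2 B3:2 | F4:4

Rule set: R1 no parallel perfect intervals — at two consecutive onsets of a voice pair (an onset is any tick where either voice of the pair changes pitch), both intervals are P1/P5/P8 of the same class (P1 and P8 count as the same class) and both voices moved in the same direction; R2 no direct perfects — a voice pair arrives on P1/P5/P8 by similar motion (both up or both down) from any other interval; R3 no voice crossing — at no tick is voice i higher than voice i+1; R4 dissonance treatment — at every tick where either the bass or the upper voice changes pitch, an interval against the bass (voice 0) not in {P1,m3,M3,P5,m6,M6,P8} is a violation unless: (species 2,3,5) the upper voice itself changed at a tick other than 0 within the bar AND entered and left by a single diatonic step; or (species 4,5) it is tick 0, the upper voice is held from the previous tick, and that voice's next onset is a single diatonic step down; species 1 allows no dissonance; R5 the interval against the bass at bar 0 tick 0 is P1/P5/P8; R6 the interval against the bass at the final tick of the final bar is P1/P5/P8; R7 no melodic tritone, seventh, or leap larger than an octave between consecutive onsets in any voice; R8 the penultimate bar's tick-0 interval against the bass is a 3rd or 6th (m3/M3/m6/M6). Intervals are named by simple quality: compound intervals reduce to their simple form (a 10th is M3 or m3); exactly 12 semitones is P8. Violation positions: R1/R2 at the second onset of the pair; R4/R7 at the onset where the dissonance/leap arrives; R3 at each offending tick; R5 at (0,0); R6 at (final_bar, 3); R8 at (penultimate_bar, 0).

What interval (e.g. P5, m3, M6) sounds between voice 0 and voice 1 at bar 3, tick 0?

M3

voice 0=G3 voice 1=B3 -> M3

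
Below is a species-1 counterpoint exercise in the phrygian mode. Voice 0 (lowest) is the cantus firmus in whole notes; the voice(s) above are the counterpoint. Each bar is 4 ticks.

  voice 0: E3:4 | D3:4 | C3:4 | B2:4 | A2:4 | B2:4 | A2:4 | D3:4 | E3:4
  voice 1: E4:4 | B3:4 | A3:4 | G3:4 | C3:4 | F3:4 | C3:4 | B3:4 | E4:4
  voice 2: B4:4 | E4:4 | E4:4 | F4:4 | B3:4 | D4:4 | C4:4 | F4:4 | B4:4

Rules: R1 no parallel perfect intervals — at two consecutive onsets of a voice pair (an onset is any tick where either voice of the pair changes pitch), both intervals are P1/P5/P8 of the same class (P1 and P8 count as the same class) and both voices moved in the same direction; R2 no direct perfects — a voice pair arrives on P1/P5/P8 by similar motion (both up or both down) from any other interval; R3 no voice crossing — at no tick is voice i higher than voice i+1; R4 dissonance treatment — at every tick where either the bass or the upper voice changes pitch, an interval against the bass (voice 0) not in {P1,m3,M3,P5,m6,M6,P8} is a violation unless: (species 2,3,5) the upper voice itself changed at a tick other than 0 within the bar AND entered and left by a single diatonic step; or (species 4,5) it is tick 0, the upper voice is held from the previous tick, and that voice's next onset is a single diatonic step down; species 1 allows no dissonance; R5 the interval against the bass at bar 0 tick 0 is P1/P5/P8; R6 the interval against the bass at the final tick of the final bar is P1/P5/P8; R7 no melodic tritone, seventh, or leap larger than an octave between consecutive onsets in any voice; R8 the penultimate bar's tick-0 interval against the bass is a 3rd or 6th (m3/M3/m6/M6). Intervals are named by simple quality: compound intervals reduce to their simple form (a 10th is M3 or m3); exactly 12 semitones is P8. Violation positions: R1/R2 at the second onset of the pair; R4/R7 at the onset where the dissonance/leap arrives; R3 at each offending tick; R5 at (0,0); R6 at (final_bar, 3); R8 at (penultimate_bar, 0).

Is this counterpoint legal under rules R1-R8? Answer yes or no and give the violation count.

No (11 violations)

bar 0: v0=E3 v1=E4 v2=B4 (P5)
bar 1: v0=D3 v1=B3 v2=E4 (M2)
bar 2: v0=C3 v1=A3 v2=E4 (M3)
bar 3: v0=B2 v1=G3 v2=F4 (TT)
bar 4: v0=A2 v1=C3 v2=B3 (M2)
bar 5: v0=B2 v1=F3 v2=D4 (m3)
bar 6: v0=A2 v1=C3 v2=C4 (m3)
bar 7: v0=D3 v1=B3 v2=F4 (m3)
bar 8: v0=E3 v1=E4 v2=B4 (P5)
  R4 @ bar1.0: D3/E4 M2 untreated
  R4 @ bar3.0: B2/F4 TT untreated
  R4 @ bar4.0: A2/B3 M2 untreated
  R7 @ bar4.0: F4->B3 leap 6st
  R4 @ bar5.0: B2/F3 TT untreated
  R2 @ bar6.0: F3/D4 M6 -> C3/C4 P8 similar
  R7 @ bar7.0: C3->B3 leap 11st
  R2 @ bar8.0: D3/B3 M6 -> E3/E4 P8 similar
  R2 @ bar8.0: D3/F4 m3 -> E3/B4 P5 similar
  R2 @ bar8.0: B3/F4 TT -> E4/B4 P5 similar
  R7 @ bar8.0: F4->B4 leap 6st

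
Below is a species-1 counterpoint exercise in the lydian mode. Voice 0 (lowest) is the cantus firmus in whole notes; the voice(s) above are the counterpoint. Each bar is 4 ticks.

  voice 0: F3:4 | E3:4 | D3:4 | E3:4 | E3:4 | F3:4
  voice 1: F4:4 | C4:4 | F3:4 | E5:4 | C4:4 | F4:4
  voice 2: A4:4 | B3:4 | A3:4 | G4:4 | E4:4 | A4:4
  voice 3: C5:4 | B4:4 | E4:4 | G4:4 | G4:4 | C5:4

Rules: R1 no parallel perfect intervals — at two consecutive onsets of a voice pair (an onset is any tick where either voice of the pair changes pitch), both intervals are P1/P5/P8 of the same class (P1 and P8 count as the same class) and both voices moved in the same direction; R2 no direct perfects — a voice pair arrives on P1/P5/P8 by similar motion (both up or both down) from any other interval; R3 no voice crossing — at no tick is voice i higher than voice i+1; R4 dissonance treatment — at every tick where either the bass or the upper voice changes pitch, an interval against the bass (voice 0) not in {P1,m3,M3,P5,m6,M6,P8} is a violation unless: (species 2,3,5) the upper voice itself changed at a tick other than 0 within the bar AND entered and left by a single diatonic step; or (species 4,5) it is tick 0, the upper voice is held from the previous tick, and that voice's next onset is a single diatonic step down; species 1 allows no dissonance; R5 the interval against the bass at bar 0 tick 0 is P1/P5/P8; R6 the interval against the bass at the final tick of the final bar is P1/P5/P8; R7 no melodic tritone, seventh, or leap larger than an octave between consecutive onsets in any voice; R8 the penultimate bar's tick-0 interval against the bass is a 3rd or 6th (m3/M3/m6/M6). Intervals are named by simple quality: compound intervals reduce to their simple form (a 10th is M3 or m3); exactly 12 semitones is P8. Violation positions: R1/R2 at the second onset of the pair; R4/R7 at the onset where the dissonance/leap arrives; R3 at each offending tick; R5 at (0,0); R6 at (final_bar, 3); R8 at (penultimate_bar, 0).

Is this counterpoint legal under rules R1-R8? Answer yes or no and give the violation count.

bar 0: v0=F3 v1=F4 v2=A4 v3=C5 (P5)
bar 1: v0=E3 v1=C4 v2=B3 v3=B4 (P5)
bar 2: v0=D3 v1=F3 v2=A3 v3=E4 (M2)
bar 3: v0=E3 v1=E5 v2=G4 v3=G4 (m3)
bar 4: v0=E3 v1=C4 v2=E4 v3=G4 (m3)
bar 5: v0=F3 v1=F4 v2=A4 v3=C5 (P5)
  R5 @ bar0.0: opens on M3
  R1 @ bar1.0: F3/C5 P5 -> E3/B4 P5 similar
  R2 @ bar1.0: F3/A4 M3 -> E3/B3 P5 similar
  R2 @ bar1.0: A4/C5 m3 -> B3/B4 P8 similar
  R3 @ bar1.0: C4 above B3
  R7 @ bar1.0: A4->B3 leap 10st
  R3 @ bar1.1: C4 above B3
  R3 @ bar1.2: C4 above B3
  R3 @ bar1.3: C4 above B3
  R1 @ bar2.0: E3/B3 P5 -> D3/A3 P5 similar
  R2 @ bar2.0: B3/B4 P8 -> A3/E4 P5 similar
  R4 @ bar2.0: D3/E4 M2 untreated
  R2 @ bar3.0: D3/F3 m3 -> E3/E5 P1 similar
  R2 @ bar3.0: A3/E4 P5 -> G4/G4 P1 similar
  R3 @ bar3.0: E5 above G4
  R7 @ bar3.0: F3->E5 leap 23st
  R7 @ bar3.0: A3->G4 leap 10st
  R3 @ bar3.1: E5 above G4
  R3 @ bar3.2: E5 above G4
  R3 @ bar3.3: E5 above G4
  R7 @ bar4.0: E5->C4 leap 16st
  R8 @ bar4.0: penult P8 not 3rd/6th
  R1 @ bar5.0: C4/G4 P5 -> F4/C5 P5 similar
  R2 @ bar5.0: E3/C4 m6 -> F3/F4 P8 similar
  R2 @ bar5.0: E3/G4 m3 -> F3/C5 P5 similar
  R6 @ bar5.3: closes on M3

No (26 violations)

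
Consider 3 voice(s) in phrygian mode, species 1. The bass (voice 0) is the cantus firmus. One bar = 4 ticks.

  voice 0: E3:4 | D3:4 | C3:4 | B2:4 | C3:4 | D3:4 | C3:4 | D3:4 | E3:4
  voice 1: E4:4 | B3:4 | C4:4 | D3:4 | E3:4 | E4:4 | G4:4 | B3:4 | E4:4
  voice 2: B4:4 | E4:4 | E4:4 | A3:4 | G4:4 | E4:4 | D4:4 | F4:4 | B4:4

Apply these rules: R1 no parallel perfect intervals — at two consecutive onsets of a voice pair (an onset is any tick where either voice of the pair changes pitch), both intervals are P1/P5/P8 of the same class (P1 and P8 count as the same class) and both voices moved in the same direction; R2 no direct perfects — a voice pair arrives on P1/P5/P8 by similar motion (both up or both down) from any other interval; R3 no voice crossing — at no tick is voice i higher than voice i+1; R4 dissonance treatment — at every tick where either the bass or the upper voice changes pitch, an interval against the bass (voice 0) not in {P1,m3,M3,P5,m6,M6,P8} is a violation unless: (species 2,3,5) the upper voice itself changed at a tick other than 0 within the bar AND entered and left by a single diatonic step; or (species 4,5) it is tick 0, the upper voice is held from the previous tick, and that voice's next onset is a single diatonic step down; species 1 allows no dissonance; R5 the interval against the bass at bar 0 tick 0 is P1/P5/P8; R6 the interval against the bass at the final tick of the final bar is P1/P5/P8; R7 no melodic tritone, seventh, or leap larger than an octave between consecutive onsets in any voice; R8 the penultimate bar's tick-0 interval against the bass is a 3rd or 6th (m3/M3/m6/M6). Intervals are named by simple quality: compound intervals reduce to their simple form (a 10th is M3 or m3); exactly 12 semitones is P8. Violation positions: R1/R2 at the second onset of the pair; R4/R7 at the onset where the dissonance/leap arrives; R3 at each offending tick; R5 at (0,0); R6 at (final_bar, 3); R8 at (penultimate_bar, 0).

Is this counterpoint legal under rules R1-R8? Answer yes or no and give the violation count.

bar 0: v0=E3 v1=E4 v2=B4 (P5)
bar 1: v0=D3 v1=B3 v2=E4 (M2)
bar 2: v0=C3 v1=C4 v2=E4 (M3)
bar 3: v0=B2 v1=D3 v2=A3 (m7)
bar 4: v0=C3 v1=E3 v2=G4 (P5)
bar 5: v0=D3 v1=E4 v2=E4 (M2)
bar 6: v0=C3 v1=G4 v2=D4 (M2)
bar 7: v0=D3 v1=B3 v2=F4 (m3)
bar 8: v0=E3 v1=E4 v2=B4 (P5)
  R4 @ bar1.0: D3/E4 M2 untreated
  R2 @ bar3.0: C4/E4 M3 -> D3/A3 P5 similar
  R4 @ bar3.0: B2/A3 m7 untreated
  R7 @ bar3.0: C4->D3 leap 10st
  R2 @ bar4.0: B2/A3 m7 -> C3/G4 P5 similar
  R7 @ bar4.0: A3->G4 leap 10st
  R4 @ bar5.0: D3/E4 M2 untreated
  R4 @ bar5.0: D3/E4 M2 untreated
  R3 @ bar6.0: G4 above D4
  R4 @ bar6.0: C3/D4 M2 untreated
  R3 @ bar6.1: G4 above D4
  R3 @ bar6.2: G4 above D4
  R3 @ bar6.3: G4 above D4
  R2 @ bar8.0: D3/B3 M6 -> E3/E4 P8 similar
  R2 @ bar8.0: D3/F4 m3 -> E3/B4 P5 similar
  R2 @ bar8.0: B3/F4 TT -> E4/B4 P5 similar
  R7 @ bar8.0: F4->B4 leap 6st

No (17 violations)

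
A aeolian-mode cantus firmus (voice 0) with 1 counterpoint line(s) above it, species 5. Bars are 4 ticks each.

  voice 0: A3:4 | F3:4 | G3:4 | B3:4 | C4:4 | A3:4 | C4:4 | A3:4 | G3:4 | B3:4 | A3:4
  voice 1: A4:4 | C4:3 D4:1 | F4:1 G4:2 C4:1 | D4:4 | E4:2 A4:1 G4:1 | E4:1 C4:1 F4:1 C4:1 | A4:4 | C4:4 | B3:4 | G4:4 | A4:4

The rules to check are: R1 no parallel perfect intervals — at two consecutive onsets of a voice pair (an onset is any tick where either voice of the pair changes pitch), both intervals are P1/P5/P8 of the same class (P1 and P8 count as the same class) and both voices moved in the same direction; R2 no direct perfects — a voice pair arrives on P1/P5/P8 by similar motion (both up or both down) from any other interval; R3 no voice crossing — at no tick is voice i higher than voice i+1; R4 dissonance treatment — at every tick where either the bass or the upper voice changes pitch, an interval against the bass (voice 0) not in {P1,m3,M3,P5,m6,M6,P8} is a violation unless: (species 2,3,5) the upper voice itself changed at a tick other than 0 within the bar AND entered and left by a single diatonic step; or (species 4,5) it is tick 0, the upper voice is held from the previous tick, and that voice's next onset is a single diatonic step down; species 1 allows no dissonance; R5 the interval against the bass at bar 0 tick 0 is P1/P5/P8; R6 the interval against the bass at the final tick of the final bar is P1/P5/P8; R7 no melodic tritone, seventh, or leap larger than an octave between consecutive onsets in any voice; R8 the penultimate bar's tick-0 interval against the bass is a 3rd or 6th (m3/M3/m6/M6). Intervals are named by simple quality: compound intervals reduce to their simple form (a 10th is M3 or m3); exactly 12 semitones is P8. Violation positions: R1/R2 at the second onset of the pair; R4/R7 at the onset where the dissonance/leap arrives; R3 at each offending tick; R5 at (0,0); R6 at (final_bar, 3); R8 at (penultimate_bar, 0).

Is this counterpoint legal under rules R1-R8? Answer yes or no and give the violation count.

No (4 violations)

bar 0: v0=A3 v1=A4 (P8)
bar 1: v0=F3 v1=C4 (P5)
bar 2: v0=G3 v1=F4 (m7)
bar 3: v0=B3 v1=D4 (m3)
bar 4: v0=C4 v1=E4 (M3)
bar 5: v0=A3 v1=E4 (P5)
bar 6: v0=C4 v1=A4 (M6)
bar 7: v0=A3 v1=C4 (m3)
bar 8: v0=G3 v1=B3 (M3)
bar 9: v0=B3 v1=G4 (m6)
bar 10: v0=A3 v1=A4 (P8)
  R2 @ bar1.0: A3/A4 P8 -> F3/C4 P5 similar
  R4 @ bar2.0: G3/F4 m7 untreated
  R4 @ bar2.3: G3/C4 P4 untreated
  R1 @ bar5.0: C4/G4 P5 -> A3/E4 P5 similar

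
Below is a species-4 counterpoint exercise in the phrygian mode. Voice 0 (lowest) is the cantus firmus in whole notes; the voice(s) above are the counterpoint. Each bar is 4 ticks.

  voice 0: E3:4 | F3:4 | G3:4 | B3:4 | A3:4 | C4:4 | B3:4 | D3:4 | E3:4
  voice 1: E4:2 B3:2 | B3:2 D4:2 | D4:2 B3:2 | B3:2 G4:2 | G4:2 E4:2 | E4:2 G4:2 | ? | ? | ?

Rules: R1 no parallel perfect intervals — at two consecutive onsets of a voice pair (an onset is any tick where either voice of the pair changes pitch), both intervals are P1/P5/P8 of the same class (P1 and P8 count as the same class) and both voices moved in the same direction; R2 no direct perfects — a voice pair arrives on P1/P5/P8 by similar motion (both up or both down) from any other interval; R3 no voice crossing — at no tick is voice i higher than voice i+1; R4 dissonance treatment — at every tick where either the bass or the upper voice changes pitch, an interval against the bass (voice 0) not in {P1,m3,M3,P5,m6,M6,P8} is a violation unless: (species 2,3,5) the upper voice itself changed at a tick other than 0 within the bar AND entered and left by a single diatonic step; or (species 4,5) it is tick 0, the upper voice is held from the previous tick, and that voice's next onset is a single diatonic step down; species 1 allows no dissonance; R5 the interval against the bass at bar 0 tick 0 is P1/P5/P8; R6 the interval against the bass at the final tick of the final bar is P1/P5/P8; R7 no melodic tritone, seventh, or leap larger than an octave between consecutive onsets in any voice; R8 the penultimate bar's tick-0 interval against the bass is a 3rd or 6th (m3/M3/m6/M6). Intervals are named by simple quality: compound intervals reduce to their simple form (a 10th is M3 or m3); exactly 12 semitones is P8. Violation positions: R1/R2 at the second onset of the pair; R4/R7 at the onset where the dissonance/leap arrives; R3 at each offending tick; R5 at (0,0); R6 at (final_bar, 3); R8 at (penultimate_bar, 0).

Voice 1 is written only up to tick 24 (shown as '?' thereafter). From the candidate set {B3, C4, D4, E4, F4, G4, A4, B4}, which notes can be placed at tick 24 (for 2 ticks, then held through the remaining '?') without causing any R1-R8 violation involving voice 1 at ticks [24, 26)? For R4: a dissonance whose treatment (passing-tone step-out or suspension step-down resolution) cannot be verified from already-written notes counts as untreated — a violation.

B3: violates R2
C4: violates R4
D4: legal
E4: violates R4
F4: violates R4
G4: legal
A4: violates R4
B4: legal

{B4, D4, G4}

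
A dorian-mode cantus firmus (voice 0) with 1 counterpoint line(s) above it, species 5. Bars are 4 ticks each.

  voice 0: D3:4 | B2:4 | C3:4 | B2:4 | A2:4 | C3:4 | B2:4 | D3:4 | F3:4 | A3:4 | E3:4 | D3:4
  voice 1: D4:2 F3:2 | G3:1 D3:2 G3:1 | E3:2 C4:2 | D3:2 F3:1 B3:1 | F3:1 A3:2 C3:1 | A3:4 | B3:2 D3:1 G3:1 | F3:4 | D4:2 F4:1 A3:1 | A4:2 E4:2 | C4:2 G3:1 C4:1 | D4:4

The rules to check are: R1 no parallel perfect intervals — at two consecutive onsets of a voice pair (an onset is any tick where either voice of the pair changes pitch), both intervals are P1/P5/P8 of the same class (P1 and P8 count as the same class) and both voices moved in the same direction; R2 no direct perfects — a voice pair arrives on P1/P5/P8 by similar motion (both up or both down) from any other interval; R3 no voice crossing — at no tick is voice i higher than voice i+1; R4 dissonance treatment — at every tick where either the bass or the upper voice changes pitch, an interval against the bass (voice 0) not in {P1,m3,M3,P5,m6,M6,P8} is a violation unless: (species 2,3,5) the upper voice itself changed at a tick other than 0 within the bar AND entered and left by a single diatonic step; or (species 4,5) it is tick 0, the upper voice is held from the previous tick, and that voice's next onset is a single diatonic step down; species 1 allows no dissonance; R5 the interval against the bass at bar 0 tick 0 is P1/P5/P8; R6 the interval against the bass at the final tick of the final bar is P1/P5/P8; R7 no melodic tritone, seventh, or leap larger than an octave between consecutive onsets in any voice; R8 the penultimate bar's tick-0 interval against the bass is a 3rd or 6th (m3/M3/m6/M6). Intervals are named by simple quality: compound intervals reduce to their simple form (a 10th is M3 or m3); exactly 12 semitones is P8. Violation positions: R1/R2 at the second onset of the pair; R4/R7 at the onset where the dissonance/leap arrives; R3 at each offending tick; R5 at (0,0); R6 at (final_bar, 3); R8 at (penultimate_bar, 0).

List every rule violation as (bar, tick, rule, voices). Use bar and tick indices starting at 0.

(3, 0, R7, (1,))
(3, 2, R4, (0, 1))
(3, 3, R7, (1,))
(4, 0, R7, (1,))
(9, 0, R2, (0, 1))

bar 0: v0=D3 v1=D4 downbeat P8
bar 1: v0=B2 v1=G3 downbeat m6
bar 2: v0=C3 v1=E3 downbeat M3
bar 3: v0=B2 v1=D3 downbeat m3
bar 4: v0=A2 v1=F3 downbeat m6
bar 5: v0=C3 v1=A3 downbeat M6
bar 6: v0=B2 v1=B3 downbeat P8
bar 7: v0=D3 v1=F3 downbeat m3
bar 8: v0=F3 v1=D4 downbeat M6
bar 9: v0=A3 v1=A4 downbeat P8
bar 10: v0=E3 v1=C4 downbeat m6
bar 11: v0=D3 v1=D4 downbeat P8
  -> R7 @ bar 3 tick 0 v(1,): C4->D3 leap 10st
  -> R4 @ bar 3 tick 2 v(0, 1): B2/F3 TT untreated
  -> R7 @ bar 3 tick 3 v(1,): F3->B3 leap 6st
  -> R7 @ bar 4 tick 0 v(1,): B3->F3 leap 6st
  -> R2 @ bar 9 tick 0 v(0, 1): F3/A3 M3 -> A3/A4 P8 similar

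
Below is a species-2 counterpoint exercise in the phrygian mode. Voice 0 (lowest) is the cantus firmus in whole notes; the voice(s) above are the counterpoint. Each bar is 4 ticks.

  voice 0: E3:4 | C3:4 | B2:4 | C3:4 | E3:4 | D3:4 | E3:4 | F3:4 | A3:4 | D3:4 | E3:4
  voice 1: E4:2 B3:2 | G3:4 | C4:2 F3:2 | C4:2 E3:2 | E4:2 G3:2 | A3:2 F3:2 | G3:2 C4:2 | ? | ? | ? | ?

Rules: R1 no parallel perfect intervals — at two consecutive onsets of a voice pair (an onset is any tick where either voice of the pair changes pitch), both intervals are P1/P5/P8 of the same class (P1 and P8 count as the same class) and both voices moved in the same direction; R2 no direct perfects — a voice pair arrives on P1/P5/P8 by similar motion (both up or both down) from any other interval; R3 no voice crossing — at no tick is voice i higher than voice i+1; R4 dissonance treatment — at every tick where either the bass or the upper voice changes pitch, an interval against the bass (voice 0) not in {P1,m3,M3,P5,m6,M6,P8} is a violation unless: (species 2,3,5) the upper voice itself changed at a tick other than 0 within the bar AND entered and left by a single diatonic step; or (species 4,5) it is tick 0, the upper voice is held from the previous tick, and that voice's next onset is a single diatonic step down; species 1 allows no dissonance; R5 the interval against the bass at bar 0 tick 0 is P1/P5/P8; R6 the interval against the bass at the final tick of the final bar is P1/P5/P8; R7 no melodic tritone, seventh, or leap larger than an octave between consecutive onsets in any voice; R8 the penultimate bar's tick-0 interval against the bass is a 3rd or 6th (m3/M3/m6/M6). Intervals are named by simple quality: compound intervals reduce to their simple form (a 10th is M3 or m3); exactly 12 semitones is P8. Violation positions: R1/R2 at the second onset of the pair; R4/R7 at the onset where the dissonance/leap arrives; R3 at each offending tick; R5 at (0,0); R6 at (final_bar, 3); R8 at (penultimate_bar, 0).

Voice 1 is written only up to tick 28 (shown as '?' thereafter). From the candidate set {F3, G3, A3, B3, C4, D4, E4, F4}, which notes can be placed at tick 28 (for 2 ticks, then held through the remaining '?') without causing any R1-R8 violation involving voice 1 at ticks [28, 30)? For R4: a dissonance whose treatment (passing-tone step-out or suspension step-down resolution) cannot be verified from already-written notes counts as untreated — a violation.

F3: legal
G3: violates R4
A3: legal
B3: violates R4
C4: legal
D4: legal
E4: violates R4
F4: violates R2

{A3, C4, D4, F3}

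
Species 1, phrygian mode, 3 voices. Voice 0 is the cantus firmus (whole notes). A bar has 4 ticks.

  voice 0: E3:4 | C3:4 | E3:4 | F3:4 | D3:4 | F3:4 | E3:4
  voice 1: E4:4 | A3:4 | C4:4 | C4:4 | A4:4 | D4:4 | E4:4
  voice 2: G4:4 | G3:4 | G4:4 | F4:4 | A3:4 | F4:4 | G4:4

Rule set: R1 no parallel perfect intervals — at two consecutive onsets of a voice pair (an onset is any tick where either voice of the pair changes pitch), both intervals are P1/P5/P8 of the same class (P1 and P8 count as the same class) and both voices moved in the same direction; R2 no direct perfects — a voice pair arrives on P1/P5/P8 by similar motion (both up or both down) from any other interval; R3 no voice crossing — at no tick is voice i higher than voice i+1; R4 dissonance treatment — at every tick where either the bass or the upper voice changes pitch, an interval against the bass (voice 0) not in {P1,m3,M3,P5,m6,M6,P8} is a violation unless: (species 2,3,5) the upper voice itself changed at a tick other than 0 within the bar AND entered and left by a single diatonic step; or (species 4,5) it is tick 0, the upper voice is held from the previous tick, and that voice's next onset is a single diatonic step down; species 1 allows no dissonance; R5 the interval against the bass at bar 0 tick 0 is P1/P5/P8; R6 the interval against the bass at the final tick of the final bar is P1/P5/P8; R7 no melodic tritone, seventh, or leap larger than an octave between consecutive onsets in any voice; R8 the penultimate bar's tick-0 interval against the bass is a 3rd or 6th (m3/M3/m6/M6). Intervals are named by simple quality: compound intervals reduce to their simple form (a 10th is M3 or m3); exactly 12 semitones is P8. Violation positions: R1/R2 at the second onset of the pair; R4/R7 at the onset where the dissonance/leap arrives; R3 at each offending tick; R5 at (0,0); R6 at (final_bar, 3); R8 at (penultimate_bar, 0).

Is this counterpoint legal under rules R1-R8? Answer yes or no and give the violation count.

No (15 violations)

bar 0: v0=E3 v1=E4 v2=G4 (m3)
bar 1: v0=C3 v1=A3 v2=G3 (P5)
bar 2: v0=E3 v1=C4 v2=G4 (m3)
bar 3: v0=F3 v1=C4 v2=F4 (P8)
bar 4: v0=D3 v1=A4 v2=A3 (P5)
bar 5: v0=F3 v1=D4 v2=F4 (P8)
bar 6: v0=E3 v1=E4 v2=G4 (m3)
  R5 @ bar0.0: opens on m3
  R2 @ bar1.0: E3/G4 m3 -> C3/G3 P5 similar
  R3 @ bar1.0: A3 above G3
  R3 @ bar1.1: A3 above G3
  R3 @ bar1.2: A3 above G3
  R3 @ bar1.3: A3 above G3
  R2 @ bar2.0: A3/G3 M2 -> C4/G4 P5 similar
  R2 @ bar4.0: F3/F4 P8 -> D3/A3 P5 similar
  R3 @ bar4.0: A4 above A3
  R3 @ bar4.1: A4 above A3
  R3 @ bar4.2: A4 above A3
  R3 @ bar4.3: A4 above A3
  R2 @ bar5.0: D3/A3 P5 -> F3/F4 P8 similar
  R8 @ bar5.0: penult P8 not 3rd/6th
  R6 @ bar6.3: closes on m3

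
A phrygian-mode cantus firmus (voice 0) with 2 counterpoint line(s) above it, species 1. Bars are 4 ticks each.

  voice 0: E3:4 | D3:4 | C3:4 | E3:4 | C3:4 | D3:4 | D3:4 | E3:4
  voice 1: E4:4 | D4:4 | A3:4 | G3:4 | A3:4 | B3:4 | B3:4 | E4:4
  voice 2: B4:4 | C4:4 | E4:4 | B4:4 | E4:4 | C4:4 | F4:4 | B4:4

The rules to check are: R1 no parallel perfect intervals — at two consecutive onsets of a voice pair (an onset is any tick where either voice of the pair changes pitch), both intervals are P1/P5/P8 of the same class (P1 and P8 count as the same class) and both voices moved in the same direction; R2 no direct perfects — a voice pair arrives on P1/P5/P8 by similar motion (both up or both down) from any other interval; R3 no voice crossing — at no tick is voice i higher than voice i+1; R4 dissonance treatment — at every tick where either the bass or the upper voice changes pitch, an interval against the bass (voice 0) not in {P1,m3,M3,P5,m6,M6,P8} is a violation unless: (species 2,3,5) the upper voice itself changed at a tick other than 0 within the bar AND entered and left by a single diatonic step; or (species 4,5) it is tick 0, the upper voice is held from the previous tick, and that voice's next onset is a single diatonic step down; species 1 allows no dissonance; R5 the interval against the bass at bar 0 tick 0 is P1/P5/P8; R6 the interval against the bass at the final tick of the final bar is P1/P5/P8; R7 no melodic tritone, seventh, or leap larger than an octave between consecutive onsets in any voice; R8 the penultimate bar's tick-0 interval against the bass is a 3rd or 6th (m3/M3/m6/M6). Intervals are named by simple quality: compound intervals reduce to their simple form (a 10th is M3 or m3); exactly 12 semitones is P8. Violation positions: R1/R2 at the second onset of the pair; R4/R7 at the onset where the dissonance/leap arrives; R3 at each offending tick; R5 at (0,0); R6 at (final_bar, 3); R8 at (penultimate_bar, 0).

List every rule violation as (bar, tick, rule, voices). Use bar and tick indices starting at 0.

bar 0: v0=E3 v1=E4 v2=B4 downbeat P5
bar 1: v0=D3 v1=D4 v2=C4 downbeat m7
bar 2: v0=C3 v1=A3 v2=E4 downbeat M3
bar 3: v0=E3 v1=G3 v2=B4 downbeat P5
bar 4: v0=C3 v1=A3 v2=E4 downbeat M3
bar 5: v0=D3 v1=B3 v2=C4 downbeat m7
bar 6: v0=D3 v1=B3 v2=F4 downbeat m3
bar 7: v0=E3 v1=E4 v2=B4 downbeat P5
  -> R1 @ bar 1 tick 0 v(0, 1): E3/E4 P8 -> D3/D4 P8 similar
  -> R3 @ bar 1 tick 0 v(1, 2): D4 above C4
  -> R4 @ bar 1 tick 0 v(0, 2): D3/C4 m7 untreated
  -> R7 @ bar 1 tick 0 v(2,): B4->C4 leap 11st
  -> R3 @ bar 1 tick 1 v(1, 2): D4 above C4
  -> R3 @ bar 1 tick 2 v(1, 2): D4 above C4
  -> R3 @ bar 1 tick 3 v(1, 2): D4 above C4
  -> R2 @ bar 3 tick 0 v(0, 2): C3/E4 M3 -> E3/B4 P5 similar
  -> R4 @ bar 5 tick 0 v(0, 2): D3/C4 m7 untreated
  -> R2 @ bar 7 tick 0 v(0, 1): D3/B3 M6 -> E3/E4 P8 similar
  -> R2 @ bar 7 tick 0 v(0, 2): D3/F4 m3 -> E3/B4 P5 similar
  -> R2 @ bar 7 tick 0 v(1, 2): B3/F4 TT -> E4/B4 P5 similar
  -> R7 @ bar 7 tick 0 v(2,): F4->B4 leap 6st

(1, 0, R1, (0, 1))
(1, 0, R3, (1, 2))
(1, 0, R4, (0, 2))
(1, 0, R7, (2,))
(1, 1, R3, (1, 2))
(1, 2, R3, (1, 2))
(1, 3, R3, (1, 2))
(3, 0, R2, (0, 2))
(5, 0, R4, (0, 2))
(7, 0, R2, (0, 1))
(7, 0, R2, (0, 2))
(7, 0, R2, (1, 2))
(7, 0, R7, (2,))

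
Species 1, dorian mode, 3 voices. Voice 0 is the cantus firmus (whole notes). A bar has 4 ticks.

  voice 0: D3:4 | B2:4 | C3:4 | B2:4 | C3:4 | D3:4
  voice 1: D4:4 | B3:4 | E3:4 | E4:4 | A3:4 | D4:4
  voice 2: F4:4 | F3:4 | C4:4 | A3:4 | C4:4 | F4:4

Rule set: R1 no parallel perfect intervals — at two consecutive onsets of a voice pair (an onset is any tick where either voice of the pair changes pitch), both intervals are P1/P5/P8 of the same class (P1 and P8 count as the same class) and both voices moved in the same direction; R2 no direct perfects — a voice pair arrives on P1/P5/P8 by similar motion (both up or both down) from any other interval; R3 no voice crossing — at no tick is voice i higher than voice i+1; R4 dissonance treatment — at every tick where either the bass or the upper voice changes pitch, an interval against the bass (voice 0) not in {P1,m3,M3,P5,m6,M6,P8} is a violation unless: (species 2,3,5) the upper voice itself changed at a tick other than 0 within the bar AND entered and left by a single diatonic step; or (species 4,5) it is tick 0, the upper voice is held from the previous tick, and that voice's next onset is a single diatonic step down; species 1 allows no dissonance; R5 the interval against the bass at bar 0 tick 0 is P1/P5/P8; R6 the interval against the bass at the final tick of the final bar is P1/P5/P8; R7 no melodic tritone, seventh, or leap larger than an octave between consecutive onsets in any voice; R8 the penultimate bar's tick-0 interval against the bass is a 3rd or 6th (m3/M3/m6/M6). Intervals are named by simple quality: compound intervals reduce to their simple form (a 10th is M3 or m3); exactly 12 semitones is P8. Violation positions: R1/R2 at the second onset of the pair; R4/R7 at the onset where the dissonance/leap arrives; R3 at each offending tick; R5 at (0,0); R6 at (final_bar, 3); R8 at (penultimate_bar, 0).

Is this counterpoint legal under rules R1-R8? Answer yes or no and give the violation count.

bar 0: v0=D3 v1=D4 v2=F4 (m3)
bar 1: v0=B2 v1=B3 v2=F3 (TT)
bar 2: v0=C3 v1=E3 v2=C4 (P8)
bar 3: v0=B2 v1=E4 v2=A3 (m7)
bar 4: v0=C3 v1=A3 v2=C4 (P8)
bar 5: v0=D3 v1=D4 v2=F4 (m3)
  R5 @ bar0.0: opens on m3
  R1 @ bar1.0: D3/D4 P8 -> B2/B3 P8 similar
  R3 @ bar1.0: B3 above F3
  R4 @ bar1.0: B2/F3 TT untreated
  R3 @ bar1.1: B3 above F3
  R3 @ bar1.2: B3 above F3
  R3 @ bar1.3: B3 above F3
  R2 @ bar2.0: B2/F3 TT -> C3/C4 P8 similar
  R3 @ bar3.0: E4 above A3
  R4 @ bar3.0: B2/E4 P4 untreated
  R4 @ bar3.0: B2/A3 m7 untreated
  R3 @ bar3.1: E4 above A3
  R3 @ bar3.2: E4 above A3
  R3 @ bar3.3: E4 above A3
  R2 @ bar4.0: B2/A3 m7 -> C3/C4 P8 similar
  R8 @ bar4.0: penult P8 not 3rd/6th
  R2 @ bar5.0: C3/A3 M6 -> D3/D4 P8 similar
  R6 @ bar5.3: closes on m3

No (18 violations)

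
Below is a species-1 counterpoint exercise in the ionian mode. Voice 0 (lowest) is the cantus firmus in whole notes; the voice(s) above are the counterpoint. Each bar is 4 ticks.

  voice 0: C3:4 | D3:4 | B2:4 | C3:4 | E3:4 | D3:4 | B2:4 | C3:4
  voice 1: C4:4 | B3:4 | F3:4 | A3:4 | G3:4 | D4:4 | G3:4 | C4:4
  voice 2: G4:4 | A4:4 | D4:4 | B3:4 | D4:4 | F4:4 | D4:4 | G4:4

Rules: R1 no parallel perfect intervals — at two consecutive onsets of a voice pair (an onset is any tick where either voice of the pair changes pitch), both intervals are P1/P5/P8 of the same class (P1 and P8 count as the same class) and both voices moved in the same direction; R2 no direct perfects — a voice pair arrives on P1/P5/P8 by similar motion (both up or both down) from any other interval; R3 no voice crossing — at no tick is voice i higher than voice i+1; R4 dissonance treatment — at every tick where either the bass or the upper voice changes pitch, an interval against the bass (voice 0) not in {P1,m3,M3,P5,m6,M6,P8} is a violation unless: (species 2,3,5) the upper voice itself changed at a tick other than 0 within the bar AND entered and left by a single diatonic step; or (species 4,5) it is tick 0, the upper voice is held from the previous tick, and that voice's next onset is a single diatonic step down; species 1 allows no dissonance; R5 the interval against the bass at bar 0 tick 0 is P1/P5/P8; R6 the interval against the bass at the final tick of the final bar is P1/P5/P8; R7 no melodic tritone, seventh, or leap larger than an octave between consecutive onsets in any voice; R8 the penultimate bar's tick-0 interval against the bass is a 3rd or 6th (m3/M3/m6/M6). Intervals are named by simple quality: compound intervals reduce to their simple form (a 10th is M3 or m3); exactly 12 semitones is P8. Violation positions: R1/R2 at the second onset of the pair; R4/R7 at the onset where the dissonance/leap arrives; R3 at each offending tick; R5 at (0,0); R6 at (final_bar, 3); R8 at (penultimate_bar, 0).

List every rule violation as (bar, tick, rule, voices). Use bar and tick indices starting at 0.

(1, 0, R1, (0, 2))
(2, 0, R4, (0, 1))
(2, 0, R7, (1,))
(3, 0, R4, (0, 2))
(4, 0, R4, (0, 2))
(6, 0, R2, (1, 2))
(7, 0, R1, (1, 2))
(7, 0, R2, (0, 1))
(7, 0, R2, (0, 2))

bar 0: v0=C3 v1=C4 v2=G4 downbeat P5
bar 1: v0=D3 v1=B3 v2=A4 downbeat P5
bar 2: v0=B2 v1=F3 v2=D4 downbeat m3
bar 3: v0=C3 v1=A3 v2=B3 downbeat M7
bar 4: v0=E3 v1=G3 v2=D4 downbeat m7
bar 5: v0=D3 v1=D4 v2=F4 downbeat m3
bar 6: v0=B2 v1=G3 v2=D4 downbeat m3
bar 7: v0=C3 v1=C4 v2=G4 downbeat P5
  -> R1 @ bar 1 tick 0 v(0, 2): C3/G4 P5 -> D3/A4 P5 similar
  -> R4 @ bar 2 tick 0 v(0, 1): B2/F3 TT untreated
  -> R7 @ bar 2 tick 0 v(1,): B3->F3 leap 6st
  -> R4 @ bar 3 tick 0 v(0, 2): C3/B3 M7 untreated
  -> R4 @ bar 4 tick 0 v(0, 2): E3/D4 m7 untreated
  -> R2 @ bar 6 tick 0 v(1, 2): D4/F4 m3 -> G3/D4 P5 similar
  -> R1 @ bar 7 tick 0 v(1, 2): G3/D4 P5 -> C4/G4 P5 similar
  -> R2 @ bar 7 tick 0 v(0, 1): B2/G3 m6 -> C3/C4 P8 similar
  -> R2 @ bar 7 tick 0 v(0, 2): B2/D4 m3 -> C3/G4 P5 similar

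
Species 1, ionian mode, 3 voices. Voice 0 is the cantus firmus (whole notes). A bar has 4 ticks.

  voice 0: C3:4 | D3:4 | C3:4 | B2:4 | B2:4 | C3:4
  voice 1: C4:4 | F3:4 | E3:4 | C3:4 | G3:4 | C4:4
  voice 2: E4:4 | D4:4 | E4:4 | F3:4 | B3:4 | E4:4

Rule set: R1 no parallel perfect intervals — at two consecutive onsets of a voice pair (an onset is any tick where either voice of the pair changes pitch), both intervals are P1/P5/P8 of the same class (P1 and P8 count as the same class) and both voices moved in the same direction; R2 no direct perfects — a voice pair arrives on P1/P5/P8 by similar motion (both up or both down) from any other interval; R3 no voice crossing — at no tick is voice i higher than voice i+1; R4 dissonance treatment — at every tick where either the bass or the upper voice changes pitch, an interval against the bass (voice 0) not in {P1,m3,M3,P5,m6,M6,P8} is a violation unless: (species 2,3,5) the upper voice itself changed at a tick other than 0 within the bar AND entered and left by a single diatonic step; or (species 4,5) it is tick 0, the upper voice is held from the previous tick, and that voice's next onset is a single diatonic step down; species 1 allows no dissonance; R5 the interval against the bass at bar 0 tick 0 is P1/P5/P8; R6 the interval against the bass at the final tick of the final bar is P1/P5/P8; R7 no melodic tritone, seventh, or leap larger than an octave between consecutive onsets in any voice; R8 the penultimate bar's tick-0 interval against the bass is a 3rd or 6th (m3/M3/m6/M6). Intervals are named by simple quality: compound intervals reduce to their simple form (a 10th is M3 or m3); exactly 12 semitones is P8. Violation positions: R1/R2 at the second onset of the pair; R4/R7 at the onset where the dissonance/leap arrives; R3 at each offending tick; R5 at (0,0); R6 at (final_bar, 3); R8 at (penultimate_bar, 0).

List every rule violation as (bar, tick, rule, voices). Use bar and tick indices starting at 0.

(0, 0, R5, (0, 2))
(3, 0, R4, (0, 1))
(3, 0, R4, (0, 2))
(3, 0, R7, (2,))
(4, 0, R7, (2,))
(4, 0, R8, (0, 2))
(5, 0, R2, (0, 1))
(5, 3, R6, (0, 2))

bar 0: v0=C3 v1=C4 v2=E4 downbeat M3
bar 1: v0=D3 v1=F3 v2=D4 downbeat P8
bar 2: v0=C3 v1=E3 v2=E4 downbeat M3
bar 3: v0=B2 v1=C3 v2=F3 downbeat TT
bar 4: v0=B2 v1=G3 v2=B3 downbeat P8
bar 5: v0=C3 v1=C4 v2=E4 downbeat M3
  -> R5 @ bar 0 tick 0 v(0, 2): opens on M3
  -> R4 @ bar 3 tick 0 v(0, 1): B2/C3 m2 untreated
  -> R4 @ bar 3 tick 0 v(0, 2): B2/F3 TT untreated
  -> R7 @ bar 3 tick 0 v(2,): E4->F3 leap 11st
  -> R7 @ bar 4 tick 0 v(2,): F3->B3 leap 6st
  -> R8 @ bar 4 tick 0 v(0, 2): penult P8 not 3rd/6th
  -> R2 @ bar 5 tick 0 v(0, 1): B2/G3 m6 -> C3/C4 P8 similar
  -> R6 @ bar 5 tick 3 v(0, 2): closes on M3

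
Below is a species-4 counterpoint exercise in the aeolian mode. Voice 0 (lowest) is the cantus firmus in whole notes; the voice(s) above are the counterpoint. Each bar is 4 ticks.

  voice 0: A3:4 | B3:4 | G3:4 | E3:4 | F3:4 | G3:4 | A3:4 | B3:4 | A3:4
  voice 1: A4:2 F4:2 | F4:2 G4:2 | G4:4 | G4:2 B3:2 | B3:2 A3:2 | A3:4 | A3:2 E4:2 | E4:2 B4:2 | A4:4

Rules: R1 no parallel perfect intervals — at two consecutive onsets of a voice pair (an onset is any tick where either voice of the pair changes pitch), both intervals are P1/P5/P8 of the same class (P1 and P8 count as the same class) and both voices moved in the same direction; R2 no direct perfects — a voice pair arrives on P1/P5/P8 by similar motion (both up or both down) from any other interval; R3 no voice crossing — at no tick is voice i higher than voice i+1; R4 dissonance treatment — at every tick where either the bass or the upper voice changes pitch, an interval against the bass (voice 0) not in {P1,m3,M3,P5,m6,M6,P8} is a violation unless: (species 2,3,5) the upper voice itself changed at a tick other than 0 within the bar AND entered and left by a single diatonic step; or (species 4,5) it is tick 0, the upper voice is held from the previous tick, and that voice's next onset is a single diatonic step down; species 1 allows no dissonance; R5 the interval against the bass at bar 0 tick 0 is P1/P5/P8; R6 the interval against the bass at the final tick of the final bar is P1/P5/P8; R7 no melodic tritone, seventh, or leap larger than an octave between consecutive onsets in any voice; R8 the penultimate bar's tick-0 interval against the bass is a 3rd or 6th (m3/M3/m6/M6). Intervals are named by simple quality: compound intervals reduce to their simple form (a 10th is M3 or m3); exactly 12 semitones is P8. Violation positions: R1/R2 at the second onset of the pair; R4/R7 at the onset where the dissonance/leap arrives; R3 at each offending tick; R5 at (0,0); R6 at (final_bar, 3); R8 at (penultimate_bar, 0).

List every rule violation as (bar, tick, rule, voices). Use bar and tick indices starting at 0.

bar 0: v0=A3 v1=A4 downbeat P8
bar 1: v0=B3 v1=F4 downbeat TT
bar 2: v0=G3 v1=G4 downbeat P8
bar 3: v0=E3 v1=G4 downbeat m3
bar 4: v0=F3 v1=B3 downbeat TT
bar 5: v0=G3 v1=A3 downbeat M2
bar 6: v0=A3 v1=A3 downbeat P1
bar 7: v0=B3 v1=E4 downbeat P4
bar 8: v0=A3 v1=A4 downbeat P8
  -> R4 @ bar 1 tick 0 v(0, 1): B3/F4 TT untreated
  -> R4 @ bar 5 tick 0 v(0, 1): G3/A3 M2 untreated
  -> R4 @ bar 7 tick 0 v(0, 1): B3/E4 P4 untreated
  -> R8 @ bar 7 tick 0 v(0, 1): penult P4 not 3rd/6th
  -> R1 @ bar 8 tick 0 v(0, 1): B3/B4 P8 -> A3/A4 P8 similar

(1, 0, R4, (0, 1))
(5, 0, R4, (0, 1))
(7, 0, R4, (0, 1))
(7, 0, R8, (0, 1))
(8, 0, R1, (0, 1))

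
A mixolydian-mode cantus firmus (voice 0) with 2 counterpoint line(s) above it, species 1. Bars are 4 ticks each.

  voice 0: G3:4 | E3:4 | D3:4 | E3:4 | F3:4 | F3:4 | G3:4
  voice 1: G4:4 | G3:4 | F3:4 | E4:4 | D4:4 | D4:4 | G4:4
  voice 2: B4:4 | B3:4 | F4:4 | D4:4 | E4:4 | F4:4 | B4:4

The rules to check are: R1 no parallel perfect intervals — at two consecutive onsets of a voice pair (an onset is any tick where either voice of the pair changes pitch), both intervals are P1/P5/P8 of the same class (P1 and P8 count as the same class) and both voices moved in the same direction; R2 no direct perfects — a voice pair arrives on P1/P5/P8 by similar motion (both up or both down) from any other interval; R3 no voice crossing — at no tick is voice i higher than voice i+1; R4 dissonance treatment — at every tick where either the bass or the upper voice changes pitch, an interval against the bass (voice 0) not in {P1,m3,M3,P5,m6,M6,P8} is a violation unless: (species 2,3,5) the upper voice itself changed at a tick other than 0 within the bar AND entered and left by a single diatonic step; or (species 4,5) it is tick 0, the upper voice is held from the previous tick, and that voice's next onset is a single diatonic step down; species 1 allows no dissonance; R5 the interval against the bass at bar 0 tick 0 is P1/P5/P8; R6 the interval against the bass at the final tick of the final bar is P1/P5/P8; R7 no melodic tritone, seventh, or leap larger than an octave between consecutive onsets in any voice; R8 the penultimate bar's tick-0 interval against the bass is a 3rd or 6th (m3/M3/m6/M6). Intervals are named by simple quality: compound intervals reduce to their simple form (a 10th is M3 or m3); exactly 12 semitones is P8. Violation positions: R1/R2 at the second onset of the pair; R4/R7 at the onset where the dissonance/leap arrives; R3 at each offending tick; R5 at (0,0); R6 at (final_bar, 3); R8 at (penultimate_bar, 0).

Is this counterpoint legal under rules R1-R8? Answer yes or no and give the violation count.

No (15 violations)

bar 0: v0=G3 v1=G4 v2=B4 (M3)
bar 1: v0=E3 v1=G3 v2=B3 (P5)
bar 2: v0=D3 v1=F3 v2=F4 (m3)
bar 3: v0=E3 v1=E4 v2=D4 (m7)
bar 4: v0=F3 v1=D4 v2=E4 (M7)
bar 5: v0=F3 v1=D4 v2=F4 (P8)
bar 6: v0=G3 v1=G4 v2=B4 (M3)
  R5 @ bar0.0: opens on M3
  R2 @ bar1.0: G3/B4 M3 -> E3/B3 P5 similar
  R7 @ bar2.0: B3->F4 leap 6st
  R2 @ bar3.0: D3/F3 m3 -> E3/E4 P8 similar
  R3 @ bar3.0: E4 above D4
  R4 @ bar3.0: E3/D4 m7 untreated
  R7 @ bar3.0: F3->E4 leap 11st
  R3 @ bar3.1: E4 above D4
  R3 @ bar3.2: E4 above D4
  R3 @ bar3.3: E4 above D4
  R4 @ bar4.0: F3/E4 M7 untreated
  R8 @ bar5.0: penult P8 not 3rd/6th
  R2 @ bar6.0: F3/D4 M6 -> G3/G4 P8 similar
  R7 @ bar6.0: F4->B4 leap 6st
  R6 @ bar6.3: closes on M3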